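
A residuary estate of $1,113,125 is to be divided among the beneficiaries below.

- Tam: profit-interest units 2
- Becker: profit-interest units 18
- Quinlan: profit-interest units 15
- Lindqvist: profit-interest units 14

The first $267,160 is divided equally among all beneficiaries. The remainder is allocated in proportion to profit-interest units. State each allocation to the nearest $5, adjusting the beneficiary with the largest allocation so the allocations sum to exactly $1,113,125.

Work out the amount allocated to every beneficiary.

Tam: $101,320; Becker: $377,550; Quinlan: $325,760; Lindqvist: $308,495

First tranche $267,160 split equally: $66,790 each.
Remainder $845,965 by profit-interest units (total 49): Tam 34,529.18 → $34,530; Becker 310,762.65 → $310,765; Quinlan 258,968.88 → $258,970; Lindqvist 241,704.29 → $241,705.
Rounding difference −$5 on remainder applied to Becker.
Totals: Tam $66,790 + $34,530 = $101,320; Becker $66,790 + $310,760 = $377,550; Quinlan $66,790 + $258,970 = $325,760; Lindqvist $66,790 + $241,705 = $308,495.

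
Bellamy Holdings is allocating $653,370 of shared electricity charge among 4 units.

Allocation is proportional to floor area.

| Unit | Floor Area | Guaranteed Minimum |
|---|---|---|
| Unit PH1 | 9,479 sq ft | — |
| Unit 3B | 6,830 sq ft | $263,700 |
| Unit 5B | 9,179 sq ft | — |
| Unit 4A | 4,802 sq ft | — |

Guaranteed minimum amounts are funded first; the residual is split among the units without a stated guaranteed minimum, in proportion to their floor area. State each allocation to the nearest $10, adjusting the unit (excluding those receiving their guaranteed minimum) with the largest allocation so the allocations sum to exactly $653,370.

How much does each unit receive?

Guaranteed amounts: Unit 3B $263,700. Residual $389,670.
Residual split over remaining floor area 23,460: Unit PH1 157,445.95 → $157,450; Unit 5B 152,462.96 → $152,460; Unit 4A 79,761.10 → $79,760.

Unit PH1: $157,450 · Unit 3B: $263,700 · Unit 5B: $152,460 · Unit 4A: $79,760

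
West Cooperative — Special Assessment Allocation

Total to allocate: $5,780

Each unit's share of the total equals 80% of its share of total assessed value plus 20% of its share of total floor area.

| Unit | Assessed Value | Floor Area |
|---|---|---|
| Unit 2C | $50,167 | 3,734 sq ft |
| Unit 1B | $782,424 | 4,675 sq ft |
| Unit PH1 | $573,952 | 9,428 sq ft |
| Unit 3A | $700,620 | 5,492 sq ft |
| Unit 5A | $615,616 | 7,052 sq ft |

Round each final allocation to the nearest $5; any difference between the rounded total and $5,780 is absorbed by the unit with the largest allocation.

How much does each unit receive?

Unit 2C: $225 · Unit 1B: $1,505 · Unit PH1: $1,335 · Unit 3A: $1,400 · Unit 5A: $1,315

Totals — assessed value 2,722,779, floor area 30,381.
Blended shares (80% assessed value + 20% floor area): Unit 2C 0.0393; Unit 1B 0.2607; Unit PH1 0.2307; Unit 3A 0.2420; Unit 5A 0.2273.
Unrounded shares: Unit 2C 227.28; Unit 1B 1,506.65; Unit PH1 1,333.46; Unit 3A 1,398.81; Unit 5A 1,313.81.
After rounding ($5): Unit 2C $225; Unit 1B $1,505; Unit PH1 $1,335; Unit 3A $1,400; Unit 5A $1,315. Sum = $5,780.
Sum already equals the total — no adjustment.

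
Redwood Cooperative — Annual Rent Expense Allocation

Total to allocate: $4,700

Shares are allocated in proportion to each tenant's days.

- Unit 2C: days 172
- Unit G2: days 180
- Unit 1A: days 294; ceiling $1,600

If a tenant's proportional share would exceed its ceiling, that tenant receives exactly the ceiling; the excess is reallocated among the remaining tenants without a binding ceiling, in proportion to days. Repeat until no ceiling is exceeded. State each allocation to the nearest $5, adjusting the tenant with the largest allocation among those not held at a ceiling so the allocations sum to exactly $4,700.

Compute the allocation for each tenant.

Sum of days: 646.
Unconstrained shares: Unit 2C 1,251.39; Unit G2 1,309.60; Unit 1A 2,139.01.
Held at cap: Unit 1A ($1,600); balance $3,100 reallocated over remaining days 352.
Redistributed shares: Unit 2C 1,514.77 → $1,515; Unit G2 1,585.23 → $1,585.

Unit 2C: $1,515 · Unit G2: $1,585 · Unit 1A: $1,600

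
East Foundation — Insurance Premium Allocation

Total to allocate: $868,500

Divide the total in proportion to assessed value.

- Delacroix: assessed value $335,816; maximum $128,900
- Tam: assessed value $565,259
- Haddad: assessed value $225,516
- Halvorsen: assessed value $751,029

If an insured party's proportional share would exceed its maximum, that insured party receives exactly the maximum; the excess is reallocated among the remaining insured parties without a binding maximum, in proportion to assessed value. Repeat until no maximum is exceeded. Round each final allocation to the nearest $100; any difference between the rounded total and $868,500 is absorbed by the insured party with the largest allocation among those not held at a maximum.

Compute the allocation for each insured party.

Combined assessed value = 1,877,620.
Proportional shares (ignoring caps): Delacroix 155,332.92; Tam 261,462.62; Haddad 104,313.25; Halvorsen 347,391.21.
Capped: Delacroix ($128,900); residual $739,600 reallocated over remaining assessed value 1,541,804.
Redistributed shares: Tam 271,153.50 → $271,200; Haddad 108,179.53 → $108,200; Halvorsen 360,266.97 → $360,300.
Rounding difference −$100 applied to Halvorsen → $360,200.

Delacroix: $128,900 | Tam: $271,200 | Haddad: $108,200 | Halvorsen: $360,200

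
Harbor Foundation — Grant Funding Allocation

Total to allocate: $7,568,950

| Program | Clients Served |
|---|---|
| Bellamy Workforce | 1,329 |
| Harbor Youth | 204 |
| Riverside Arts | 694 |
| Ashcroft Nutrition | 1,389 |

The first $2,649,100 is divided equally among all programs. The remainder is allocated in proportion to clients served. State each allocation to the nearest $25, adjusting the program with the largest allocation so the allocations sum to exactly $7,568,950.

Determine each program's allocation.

Bellamy Workforce: $2,470,475 | Harbor Youth: $939,825 | Riverside Arts: $1,606,525 | Ashcroft Nutrition: $2,552,125

First tranche $2,649,100 split equally: $662,275 each.
Remainder $4,919,850 by clients served (total 3,616): Bellamy Workforce 1,808,208.14 → $1,808,200; Harbor Youth 277,557.91 → $277,550; Riverside Arts 944,241.12 → $944,250; Ashcroft Nutrition 1,889,842.82 → $1,889,850.
Totals: Bellamy Workforce $662,275 + $1,808,200 = $2,470,475; Harbor Youth $662,275 + $277,550 = $939,825; Riverside Arts $662,275 + $944,250 = $1,606,525; Ashcroft Nutrition $662,275 + $1,889,850 = $2,552,125.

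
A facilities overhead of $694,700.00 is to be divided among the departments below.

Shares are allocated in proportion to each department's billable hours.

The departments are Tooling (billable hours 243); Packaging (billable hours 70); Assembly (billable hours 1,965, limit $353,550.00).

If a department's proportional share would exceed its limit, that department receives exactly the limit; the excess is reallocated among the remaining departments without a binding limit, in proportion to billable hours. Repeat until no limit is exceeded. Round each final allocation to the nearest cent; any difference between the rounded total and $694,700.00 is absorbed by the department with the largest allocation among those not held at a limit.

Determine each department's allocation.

Tooling: $264,854.47; Packaging: $76,295.53; Assembly: $353,550.00

Sum of billable hours: 2,278.
Pro-rata shares before constraints: Tooling 74,105.3995; Packaging 21,347.2344; Assembly 599,247.3661.
Held at cap: Assembly ($353,550.00); balance $341,150.00 reallocated over remaining billable hours 313.
Shares after redistribution: Tooling 264,854.4728 → $264,854.47; Packaging 76,295.5272 → $76,295.53.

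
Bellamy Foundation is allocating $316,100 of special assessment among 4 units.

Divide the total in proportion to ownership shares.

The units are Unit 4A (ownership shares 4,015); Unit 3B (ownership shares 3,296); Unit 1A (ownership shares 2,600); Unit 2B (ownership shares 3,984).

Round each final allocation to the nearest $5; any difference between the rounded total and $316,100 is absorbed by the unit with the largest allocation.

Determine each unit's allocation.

Combined ownership shares = 13,895.
Raw shares: Unit 4A 4,015/13,895 × $316,100 = 91,338.00; Unit 3B 3,296/13,895 × $316,100 = 74,981.33; Unit 1A 2,600/13,895 × $316,100 = 59,147.89; Unit 2B 3,984/13,895 × $316,100 = 90,632.77.
Rounded to nearest $5: Unit 4A $91,340; Unit 3B $74,980; Unit 1A $59,150; Unit 2B $90,635. Sum = $316,105.
Difference $316,100 − $316,105 = −$5 applied to largest allocation (Unit 4A): Unit 4A becomes $91,335.

Unit 4A: $91,335; Unit 3B: $74,980; Unit 1A: $59,150; Unit 2B: $90,635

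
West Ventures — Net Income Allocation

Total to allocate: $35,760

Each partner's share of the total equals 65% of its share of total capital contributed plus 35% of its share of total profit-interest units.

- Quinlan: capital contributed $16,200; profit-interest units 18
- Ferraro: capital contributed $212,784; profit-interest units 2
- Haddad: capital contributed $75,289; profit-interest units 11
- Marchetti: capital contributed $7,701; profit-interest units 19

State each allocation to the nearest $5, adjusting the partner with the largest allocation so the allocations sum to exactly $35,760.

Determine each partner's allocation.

Quinlan: $5,715 | Ferraro: $16,350 | Haddad: $8,365 | Marchetti: $5,330

Capital contributed total 311,974; profit-interest units total 50.
Composite weights (65% capital contributed + 35% profit-interest units): Quinlan 0.1598; Ferraro 0.4573; Haddad 0.2339; Marchetti 0.1490.
Pro-rata amounts: Quinlan 5,712.76; Ferraro 16,354.37; Haddad 8,363.02; Marchetti 5,329.85.
At nearest $5: Quinlan $5,715; Ferraro $16,355; Haddad $8,365; Marchetti $5,330. Sum = $35,765.
Difference $35,760 − $35,765 = −$5 applied to largest allocation (Ferraro): Ferraro becomes $16,350.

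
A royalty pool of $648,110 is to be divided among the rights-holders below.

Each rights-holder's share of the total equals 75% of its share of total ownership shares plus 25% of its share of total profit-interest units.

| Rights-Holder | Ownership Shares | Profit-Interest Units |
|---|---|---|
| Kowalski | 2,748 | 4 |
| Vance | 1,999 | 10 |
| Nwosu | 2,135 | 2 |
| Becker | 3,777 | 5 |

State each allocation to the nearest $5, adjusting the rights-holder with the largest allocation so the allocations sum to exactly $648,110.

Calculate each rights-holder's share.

Ownership shares total 10,659; profit-interest units total 21.
Combined weights (75% ownership shares + 25% profit-interest units): Kowalski 0.2410; Vance 0.2597; Nwosu 0.1740; Becker 0.3253.
Pro-rata amounts: Kowalski 156,179.46; Vance 168,316.37; Nwosu 112,793.62; Becker 210,820.55.
Rounded to nearest $5: Kowalski $156,180; Vance $168,315; Nwosu $112,795; Becker $210,820. Sum = $648,110.
Sum already equals the total — no adjustment.

Kowalski: $156,180 · Vance: $168,315 · Nwosu: $112,795 · Becker: $210,820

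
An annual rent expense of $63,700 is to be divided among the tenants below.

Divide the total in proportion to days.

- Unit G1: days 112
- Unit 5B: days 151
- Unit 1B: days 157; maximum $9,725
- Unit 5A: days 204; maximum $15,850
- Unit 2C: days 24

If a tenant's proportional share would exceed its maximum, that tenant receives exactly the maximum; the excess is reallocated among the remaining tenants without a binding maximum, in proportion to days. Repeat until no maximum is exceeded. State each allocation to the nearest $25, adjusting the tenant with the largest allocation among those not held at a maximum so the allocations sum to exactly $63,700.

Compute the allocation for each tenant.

Total days = 648.
Pro-rata shares before constraints: Unit G1 11,009.88; Unit 5B 14,843.67; Unit 1B 15,433.49; Unit 5A 20,053.70; Unit 2C 2,359.26.
Cap binds for Unit 1B ($9,725), Unit 5A ($15,850); balance $38,125 reallocated over remaining days 287.
Shares after redistribution: Unit G1 14,878.05 → $14,875; Unit 5B 20,058.80 → $20,050; Unit 2C 3,188.15 → $3,200.

Unit G1: $14,875 · Unit 5B: $20,050 · Unit 1B: $9,725 · Unit 5A: $15,850 · Unit 2C: $3,200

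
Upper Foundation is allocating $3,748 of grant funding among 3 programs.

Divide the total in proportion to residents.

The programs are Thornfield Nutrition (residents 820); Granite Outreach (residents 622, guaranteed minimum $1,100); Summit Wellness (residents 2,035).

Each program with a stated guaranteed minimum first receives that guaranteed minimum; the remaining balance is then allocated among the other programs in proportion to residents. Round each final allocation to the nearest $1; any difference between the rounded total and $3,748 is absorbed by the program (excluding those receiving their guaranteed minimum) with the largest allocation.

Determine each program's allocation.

Guaranteed amounts: Granite Outreach $1,100. Remaining pool $2,648.
Remaining pool split over remaining residents 2,855: Thornfield Nutrition 760.55 → $761; Summit Wellness 1,887.45 → $1,887.

Thornfield Nutrition: $761 | Granite Outreach: $1,100 | Summit Wellness: $1,887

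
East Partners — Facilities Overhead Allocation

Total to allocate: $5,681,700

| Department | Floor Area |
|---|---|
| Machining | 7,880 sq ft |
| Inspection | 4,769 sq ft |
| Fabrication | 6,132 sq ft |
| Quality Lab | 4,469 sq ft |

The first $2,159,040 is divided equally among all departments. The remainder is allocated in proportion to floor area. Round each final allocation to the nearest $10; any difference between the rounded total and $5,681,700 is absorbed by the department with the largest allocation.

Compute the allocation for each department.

$2,159,040 shared equally gives $539,760 per department.
Remainder $3,522,660 by floor area (total 23,250): Machining 1,193,916.59 → $1,193,920; Inspection 722,561.96 → $722,560; Fabrication 929,073.17 → $929,070; Quality Lab 677,108.28 → $677,110.
Totals: Machining $539,760 + $1,193,920 = $1,733,680; Inspection $539,760 + $722,560 = $1,262,320; Fabrication $539,760 + $929,070 = $1,468,830; Quality Lab $539,760 + $677,110 = $1,216,870.

Machining: $1,733,680; Inspection: $1,262,320; Fabrication: $1,468,830; Quality Lab: $1,216,870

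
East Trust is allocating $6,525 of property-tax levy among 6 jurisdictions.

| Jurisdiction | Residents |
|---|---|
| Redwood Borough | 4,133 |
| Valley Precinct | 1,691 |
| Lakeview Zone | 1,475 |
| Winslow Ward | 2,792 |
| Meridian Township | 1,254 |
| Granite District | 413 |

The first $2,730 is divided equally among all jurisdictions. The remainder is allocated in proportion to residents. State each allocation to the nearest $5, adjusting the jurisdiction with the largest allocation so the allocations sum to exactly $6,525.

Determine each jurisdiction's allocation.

First tranche $2,730 split equally: $455 each.
Remainder $3,795 by residents (total 11,758): Redwood Borough 1,333.96 → $1,335; Valley Precinct 545.79 → $545; Lakeview Zone 476.07 → $475; Winslow Ward 901.14 → $900; Meridian Township 404.74 → $405; Granite District 133.30 → $135.
Totals: Redwood Borough $455 + $1,335 = $1,790; Valley Precinct $455 + $545 = $1,000; Lakeview Zone $455 + $475 = $930; Winslow Ward $455 + $900 = $1,355; Meridian Township $455 + $405 = $860; Granite District $455 + $135 = $590.

Redwood Borough: $1,790 · Valley Precinct: $1,000 · Lakeview Zone: $930 · Winslow Ward: $1,355 · Meridian Township: $860 · Granite District: $590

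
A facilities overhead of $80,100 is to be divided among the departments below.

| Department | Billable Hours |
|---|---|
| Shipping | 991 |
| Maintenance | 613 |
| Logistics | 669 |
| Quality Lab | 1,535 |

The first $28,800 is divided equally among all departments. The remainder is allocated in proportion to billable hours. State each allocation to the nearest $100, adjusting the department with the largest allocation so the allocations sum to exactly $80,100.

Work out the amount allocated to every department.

First tranche $28,800 split equally: $7,200 each.
Remainder $51,300 by billable hours (total 3,808): Shipping 13,350.39 → $13,400; Maintenance 8,258.11 → $8,300; Logistics 9,012.53 → $9,000; Quality Lab 20,678.97 → $20,700.
Rounding difference −$100 on remainder applied to Quality Lab.
Totals: Shipping $7,200 + $13,400 = $20,600; Maintenance $7,200 + $8,300 = $15,500; Logistics $7,200 + $9,000 = $16,200; Quality Lab $7,200 + $20,600 = $27,800.

Shipping: $20,600 | Maintenance: $15,500 | Logistics: $16,200 | Quality Lab: $27,800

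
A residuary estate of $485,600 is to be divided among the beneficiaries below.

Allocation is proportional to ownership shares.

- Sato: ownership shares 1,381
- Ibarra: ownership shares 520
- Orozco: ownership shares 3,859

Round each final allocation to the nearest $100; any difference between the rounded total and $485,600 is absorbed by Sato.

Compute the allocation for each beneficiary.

Sato: $116,500; Ibarra: $43,800; Orozco: $325,300

Sum of ownership shares: 5,760.
Unrounded shares: Sato 1,381/5,760 × $485,600 = 116,425.97; Ibarra 520/5,760 × $485,600 = 43,838.89; Orozco 3,859/5,760 × $485,600 = 325,335.14.
At nearest $100: Sato $116,400; Ibarra $43,800; Orozco $325,300. Sum = $485,500.
Difference $485,600 − $485,500 = +$100 applied to Sato: Sato becomes $116,500.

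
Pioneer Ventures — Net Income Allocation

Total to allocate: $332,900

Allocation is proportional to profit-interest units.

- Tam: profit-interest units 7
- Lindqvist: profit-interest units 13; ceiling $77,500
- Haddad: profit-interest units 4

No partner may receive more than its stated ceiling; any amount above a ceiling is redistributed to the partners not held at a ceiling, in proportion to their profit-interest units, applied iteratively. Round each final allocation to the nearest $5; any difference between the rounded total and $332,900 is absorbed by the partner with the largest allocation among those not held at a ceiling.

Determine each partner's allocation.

Total profit-interest units = 24.
Unconstrained shares: Tam 97,095.83; Lindqvist 180,320.83; Haddad 55,483.33.
Cap binds for Lindqvist ($77,500); remaining pool $255,400 reallocated over remaining profit-interest units 11.
Redistributed shares: Tam 162,527.27 → $162,525; Haddad 92,872.73 → $92,875.

Tam: $162,525; Lindqvist: $77,500; Haddad: $92,875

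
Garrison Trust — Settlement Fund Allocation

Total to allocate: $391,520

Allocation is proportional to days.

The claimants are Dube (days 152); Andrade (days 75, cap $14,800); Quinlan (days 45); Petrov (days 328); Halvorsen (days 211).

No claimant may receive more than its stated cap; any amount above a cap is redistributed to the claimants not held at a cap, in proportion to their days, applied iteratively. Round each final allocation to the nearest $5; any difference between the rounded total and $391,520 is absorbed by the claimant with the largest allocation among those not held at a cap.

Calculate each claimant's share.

Dube: $77,800 · Andrade: $14,800 · Quinlan: $23,035 · Petrov: $167,885 · Halvorsen: $108,000

Total days = 811.
Pro-rata shares before constraints: Dube 73,379.83; Andrade 36,207.15; Quinlan 21,724.29; Petrov 158,345.94; Halvorsen 101,862.79.
Cap binds for Andrade ($14,800); balance $376,720 reallocated over remaining days 736.
Shares after redistribution: Dube 77,800.87 → $77,800; Quinlan 23,033.15 → $23,035; Petrov 167,886.09 → $167,885; Halvorsen 107,999.89 → $108,000.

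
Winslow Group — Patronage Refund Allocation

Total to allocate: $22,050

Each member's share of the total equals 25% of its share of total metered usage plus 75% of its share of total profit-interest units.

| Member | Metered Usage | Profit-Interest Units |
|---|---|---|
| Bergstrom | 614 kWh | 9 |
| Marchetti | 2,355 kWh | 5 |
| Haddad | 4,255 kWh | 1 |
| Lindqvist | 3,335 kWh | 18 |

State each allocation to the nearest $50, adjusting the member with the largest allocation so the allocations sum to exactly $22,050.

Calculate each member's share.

Bergstrom: $4,850; Marchetti: $3,750; Haddad: $2,700; Lindqvist: $10,750

Totals — metered usage 10,559, profit-interest units 33.
Blended shares (25% metered usage + 75% profit-interest units): Bergstrom 0.2191; Marchetti 0.1694; Haddad 0.1235; Lindqvist 0.4881.
Unrounded shares: Bergstrom 4,830.78; Marchetti 3,735.15; Haddad 2,722.53; Lindqvist 10,761.55.
After rounding ($50): Bergstrom $4,850; Marchetti $3,750; Haddad $2,700; Lindqvist $10,750. Sum = $22,050.
Rounded total matches; no reconciliation needed.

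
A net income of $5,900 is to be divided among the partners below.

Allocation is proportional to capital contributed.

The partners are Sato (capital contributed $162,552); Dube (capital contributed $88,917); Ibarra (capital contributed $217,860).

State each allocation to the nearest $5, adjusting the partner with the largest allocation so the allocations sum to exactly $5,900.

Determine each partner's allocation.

Sato: $2,045; Dube: $1,120; Ibarra: $2,735

Combined capital contributed = 469,329.
Pro-rata amounts: Sato 162,552/469,329 × $5,900 = 2,043.46; Dube 88,917/469,329 × $5,900 = 1,117.79; Ibarra 217,860/469,329 × $5,900 = 2,738.75.
Rounded to nearest $5: Sato $2,045; Dube $1,120; Ibarra $2,740. Sum = $5,905.
Difference $5,900 − $5,905 = −$5 applied to largest allocation (Ibarra): Ibarra becomes $2,735.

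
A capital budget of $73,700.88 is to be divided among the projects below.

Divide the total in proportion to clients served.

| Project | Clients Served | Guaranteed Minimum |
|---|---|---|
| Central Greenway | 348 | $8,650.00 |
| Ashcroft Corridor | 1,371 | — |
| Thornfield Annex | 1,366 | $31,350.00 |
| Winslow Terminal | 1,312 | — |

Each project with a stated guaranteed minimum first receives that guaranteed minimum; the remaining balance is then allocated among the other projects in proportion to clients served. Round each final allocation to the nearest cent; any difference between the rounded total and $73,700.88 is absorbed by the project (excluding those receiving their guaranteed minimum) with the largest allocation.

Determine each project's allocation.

Central Greenway: $8,650.00 · Ashcroft Corridor: $17,220.99 · Thornfield Annex: $31,350.00 · Winslow Terminal: $16,479.89

Minimums first: Central Greenway $8,650.00; Thornfield Annex $31,350.00. Residual $33,700.88.
Residual split over remaining clients served 2,683: Ashcroft Corridor 17,220.9864 → $17,220.99; Winslow Terminal 16,479.8936 → $16,479.89.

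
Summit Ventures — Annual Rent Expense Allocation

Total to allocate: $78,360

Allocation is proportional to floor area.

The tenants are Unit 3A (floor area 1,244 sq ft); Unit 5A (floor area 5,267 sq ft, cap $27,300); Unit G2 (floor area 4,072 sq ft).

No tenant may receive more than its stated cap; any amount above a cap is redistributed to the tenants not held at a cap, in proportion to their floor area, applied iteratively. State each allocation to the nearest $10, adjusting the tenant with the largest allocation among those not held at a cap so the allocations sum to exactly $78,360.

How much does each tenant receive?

Unit 3A: $11,950 · Unit 5A: $27,300 · Unit G2: $39,110

Combined floor area = 10,583.
Unconstrained shares: Unit 3A 9,210.98; Unit 5A 38,998.59; Unit G2 30,150.42.
Capped: Unit 5A ($27,300); remaining pool $51,060 reallocated over remaining floor area 5,316.
Shares after redistribution: Unit 3A 11,948.58 → $11,950; Unit G2 39,111.42 → $39,110.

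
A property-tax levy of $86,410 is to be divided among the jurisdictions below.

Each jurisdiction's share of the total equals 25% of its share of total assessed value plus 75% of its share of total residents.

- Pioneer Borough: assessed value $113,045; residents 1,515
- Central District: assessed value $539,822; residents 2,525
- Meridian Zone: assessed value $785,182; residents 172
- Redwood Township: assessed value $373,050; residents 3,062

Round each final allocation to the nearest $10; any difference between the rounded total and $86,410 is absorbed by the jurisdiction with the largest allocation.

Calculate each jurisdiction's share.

Pioneer Borough: $14,850 | Central District: $28,940 | Meridian Zone: $10,900 | Redwood Township: $31,720

Assessed value total 1,811,099; residents total 7,274.
Blended shares (25% assessed value + 75% residents): Pioneer Borough 0.1718; Central District 0.3349; Meridian Zone 0.1261; Redwood Township 0.3672.
Proportional shares: Pioneer Borough 14,846.23; Central District 28,935.33; Meridian Zone 10,897.95; Redwood Township 31,730.48.
Rounded to nearest $10: Pioneer Borough $14,850; Central District $28,940; Meridian Zone $10,900; Redwood Township $31,730. Sum = $86,420.
Difference $86,410 − $86,420 = −$10 applied to largest allocation (Redwood Township): Redwood Township becomes $31,720.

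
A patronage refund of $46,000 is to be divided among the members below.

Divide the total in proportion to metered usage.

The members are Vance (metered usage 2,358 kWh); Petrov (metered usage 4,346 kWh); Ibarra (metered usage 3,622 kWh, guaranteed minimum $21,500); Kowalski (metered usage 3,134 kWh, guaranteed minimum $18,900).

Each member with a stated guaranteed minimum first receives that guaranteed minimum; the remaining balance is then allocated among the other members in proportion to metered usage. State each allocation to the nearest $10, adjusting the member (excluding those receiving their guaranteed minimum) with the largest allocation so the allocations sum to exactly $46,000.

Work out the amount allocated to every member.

Vance: $1,970; Petrov: $3,630; Ibarra: $21,500; Kowalski: $18,900

Guaranteed amounts: Ibarra $21,500; Kowalski $18,900. Remaining pool $5,600.
Remaining pool split over remaining metered usage 6,704: Vance 1,969.69 → $1,970; Petrov 3,630.31 → $3,630.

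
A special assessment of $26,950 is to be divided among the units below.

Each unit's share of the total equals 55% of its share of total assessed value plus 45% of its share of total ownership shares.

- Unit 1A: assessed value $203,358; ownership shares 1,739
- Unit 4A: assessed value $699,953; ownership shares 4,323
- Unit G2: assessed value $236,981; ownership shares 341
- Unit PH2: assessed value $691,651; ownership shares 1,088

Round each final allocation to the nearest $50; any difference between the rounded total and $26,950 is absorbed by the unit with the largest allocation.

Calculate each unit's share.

Assessed value total 1,831,943; ownership shares total 7,491.
Combined weights (55% assessed value + 45% ownership shares): Unit 1A 0.1655; Unit 4A 0.4698; Unit G2 0.0916; Unit PH2 0.2730.
Pro-rata amounts: Unit 1A 4,460.74; Unit 4A 12,662.10; Unit G2 2,469.50; Unit PH2 7,357.65.
After rounding ($50): Unit 1A $4,450; Unit 4A $12,650; Unit G2 $2,450; Unit PH2 $7,350. Sum = $26,900.
Difference $26,950 − $26,900 = +$50 applied to largest allocation (Unit 4A): Unit 4A becomes $12,700.

Unit 1A: $4,450 · Unit 4A: $12,700 · Unit G2: $2,450 · Unit PH2: $7,350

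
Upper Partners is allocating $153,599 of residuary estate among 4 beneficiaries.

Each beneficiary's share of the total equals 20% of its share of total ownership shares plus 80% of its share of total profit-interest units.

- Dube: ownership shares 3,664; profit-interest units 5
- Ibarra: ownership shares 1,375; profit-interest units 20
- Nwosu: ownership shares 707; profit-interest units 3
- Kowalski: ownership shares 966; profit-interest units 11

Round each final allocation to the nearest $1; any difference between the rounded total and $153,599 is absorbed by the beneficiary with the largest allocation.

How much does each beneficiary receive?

Ownership shares total 6,712; profit-interest units total 39.
Combined weights (20% ownership shares + 80% profit-interest units): Dube 0.2117; Ibarra 0.4512; Nwosu 0.0826; Kowalski 0.2544.
Pro-rata amounts: Dube 32,523.31; Ibarra 69,308.14; Nwosu 12,688.08; Kowalski 39,079.47.
After rounding ($1): Dube $32,523; Ibarra $69,308; Nwosu $12,688; Kowalski $39,079. Sum = $153,598.
Difference $153,599 − $153,598 = +$1 applied to largest allocation (Ibarra): Ibarra becomes $69,309.

Dube: $32,523 · Ibarra: $69,309 · Nwosu: $12,688 · Kowalski: $39,079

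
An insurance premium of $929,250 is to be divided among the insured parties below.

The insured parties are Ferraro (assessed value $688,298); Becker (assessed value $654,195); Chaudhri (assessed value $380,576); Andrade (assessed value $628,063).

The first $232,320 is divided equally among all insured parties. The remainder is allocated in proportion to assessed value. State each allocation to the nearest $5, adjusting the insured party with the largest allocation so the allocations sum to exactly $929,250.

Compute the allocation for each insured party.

Ferraro: $262,110; Becker: $252,000; Chaudhri: $170,890; Andrade: $244,250

First tranche $232,320 split equally: $58,080 each.
Remainder $696,930 by assessed value (total 2,351,132): Ferraro 204,027.47 → $204,025; Becker 193,918.56 → $193,920; Chaudhri 112,811.54 → $112,810; Andrade 186,172.43 → $186,170.
Rounding difference +$5 on remainder applied to Ferraro.
Totals: Ferraro $58,080 + $204,030 = $262,110; Becker $58,080 + $193,920 = $252,000; Chaudhri $58,080 + $112,810 = $170,890; Andrade $58,080 + $186,170 = $244,250.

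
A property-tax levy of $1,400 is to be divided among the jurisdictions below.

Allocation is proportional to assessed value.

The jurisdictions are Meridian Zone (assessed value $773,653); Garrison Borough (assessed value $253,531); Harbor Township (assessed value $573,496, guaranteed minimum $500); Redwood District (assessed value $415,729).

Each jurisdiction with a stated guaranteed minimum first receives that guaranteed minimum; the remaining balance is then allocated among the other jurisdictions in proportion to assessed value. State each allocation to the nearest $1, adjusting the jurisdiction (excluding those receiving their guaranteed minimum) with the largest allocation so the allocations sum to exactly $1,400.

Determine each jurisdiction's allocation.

Fund the minimums — Harbor Township $500. Remaining pool $900.
Remaining pool split over remaining assessed value 1,442,913: Meridian Zone 482.56 → $483; Garrison Borough 158.14 → $158; Redwood District 259.31 → $259.

Meridian Zone: $483 · Garrison Borough: $158 · Harbor Township: $500 · Redwood District: $259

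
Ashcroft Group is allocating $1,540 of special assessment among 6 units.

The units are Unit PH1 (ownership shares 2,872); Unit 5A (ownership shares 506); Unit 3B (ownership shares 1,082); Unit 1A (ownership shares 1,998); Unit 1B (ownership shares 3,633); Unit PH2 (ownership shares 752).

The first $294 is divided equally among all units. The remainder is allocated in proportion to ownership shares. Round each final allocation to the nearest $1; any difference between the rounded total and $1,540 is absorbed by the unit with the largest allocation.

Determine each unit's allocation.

$294 shared equally gives $49 per unit.
Remainder $1,246 by ownership shares (total 10,843): Unit PH1 330.03 → $330; Unit 5A 58.15 → $58; Unit 3B 124.34 → $124; Unit 1A 229.60 → $230; Unit 1B 417.48 → $417; Unit PH2 86.41 → $86.
Rounding difference +$1 on remainder applied to Unit 1B.
Totals: Unit PH1 $49 + $330 = $379; Unit 5A $49 + $58 = $107; Unit 3B $49 + $124 = $173; Unit 1A $49 + $230 = $279; Unit 1B $49 + $418 = $467; Unit PH2 $49 + $86 = $135.

Unit PH1: $379; Unit 5A: $107; Unit 3B: $173; Unit 1A: $279; Unit 1B: $467; Unit PH2: $135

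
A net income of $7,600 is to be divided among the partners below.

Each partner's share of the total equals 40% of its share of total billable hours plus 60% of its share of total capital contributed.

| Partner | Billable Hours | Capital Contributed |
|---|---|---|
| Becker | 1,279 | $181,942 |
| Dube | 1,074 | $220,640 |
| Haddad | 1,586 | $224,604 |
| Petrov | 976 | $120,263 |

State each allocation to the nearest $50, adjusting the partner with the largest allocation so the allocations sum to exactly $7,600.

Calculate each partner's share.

Billable hours total 4,915; capital contributed total 747,449.
Blended shares (40% billable hours + 60% capital contributed): Becker 0.2501; Dube 0.2645; Haddad 0.3094; Petrov 0.1760.
Proportional shares: Becker 1,901.06; Dube 2,010.35; Haddad 2,351.22; Petrov 1,337.36.
At nearest $50: Becker $1,900; Dube $2,000; Haddad $2,350; Petrov $1,350. Sum = $7,600.
Sum already equals the total — no adjustment.

Becker: $1,900 · Dube: $2,000 · Haddad: $2,350 · Petrov: $1,350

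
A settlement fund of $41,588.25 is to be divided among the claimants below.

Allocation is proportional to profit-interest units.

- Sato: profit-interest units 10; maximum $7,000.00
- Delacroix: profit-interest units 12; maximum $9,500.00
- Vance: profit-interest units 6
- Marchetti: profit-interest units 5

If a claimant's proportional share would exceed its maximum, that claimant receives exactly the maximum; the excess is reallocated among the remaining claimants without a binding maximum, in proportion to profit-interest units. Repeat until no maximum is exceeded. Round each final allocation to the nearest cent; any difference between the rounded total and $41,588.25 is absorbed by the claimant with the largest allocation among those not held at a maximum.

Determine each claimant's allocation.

Total profit-interest units = 33.
Pro-rata shares before constraints: Sato 12,602.5000; Delacroix 15,123.0000; Vance 7,561.5000; Marchetti 6,301.2500.
Held at cap: Sato ($7,000.00), Delacroix ($9,500.00); remaining pool $25,088.25 reallocated over remaining profit-interest units 11.
Shares after redistribution: Vance 13,684.5000 → $13,684.50; Marchetti 11,403.7500 → $11,403.75.

Sato: $7,000.00 · Delacroix: $9,500.00 · Vance: $13,684.50 · Marchetti: $11,403.75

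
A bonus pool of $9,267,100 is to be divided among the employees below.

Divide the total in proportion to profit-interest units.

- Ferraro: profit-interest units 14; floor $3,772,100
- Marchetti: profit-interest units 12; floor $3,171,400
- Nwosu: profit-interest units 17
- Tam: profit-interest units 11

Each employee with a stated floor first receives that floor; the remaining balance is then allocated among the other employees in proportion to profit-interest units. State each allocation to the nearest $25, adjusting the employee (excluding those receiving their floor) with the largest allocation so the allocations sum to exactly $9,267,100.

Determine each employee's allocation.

Ferraro: $3,772,100 · Marchetti: $3,171,400 · Nwosu: $1,410,750 · Tam: $912,850

Minimums first: Ferraro $3,772,100; Marchetti $3,171,400. Balance $2,323,600.
Balance split over remaining profit-interest units 28: Nwosu 1,410,757.14 → $1,410,750; Tam 912,842.86 → $912,850.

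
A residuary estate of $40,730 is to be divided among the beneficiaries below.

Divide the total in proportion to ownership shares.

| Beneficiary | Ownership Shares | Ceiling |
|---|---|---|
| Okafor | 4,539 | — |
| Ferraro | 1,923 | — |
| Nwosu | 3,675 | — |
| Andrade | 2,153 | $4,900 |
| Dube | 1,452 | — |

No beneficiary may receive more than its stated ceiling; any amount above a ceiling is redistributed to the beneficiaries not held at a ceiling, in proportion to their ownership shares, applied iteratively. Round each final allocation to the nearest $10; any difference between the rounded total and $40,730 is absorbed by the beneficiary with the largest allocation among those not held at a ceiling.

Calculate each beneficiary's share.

Total ownership shares = 13,742.
Pro-rata shares before constraints: Okafor 13,453.17; Ferraro 5,699.59; Nwosu 10,892.36; Andrade 6,381.29; Dube 4,303.59.
Cap binds for Andrade ($4,900); balance $35,830 reallocated over remaining ownership shares 11,589.
Shares after redistribution: Okafor 14,033.34 → $14,030; Ferraro 5,945.39 → $5,950; Nwosu 11,362.09 → $11,360; Dube 4,489.18 → $4,490.

Okafor: $14,030 | Ferraro: $5,950 | Nwosu: $11,360 | Andrade: $4,900 | Dube: $4,490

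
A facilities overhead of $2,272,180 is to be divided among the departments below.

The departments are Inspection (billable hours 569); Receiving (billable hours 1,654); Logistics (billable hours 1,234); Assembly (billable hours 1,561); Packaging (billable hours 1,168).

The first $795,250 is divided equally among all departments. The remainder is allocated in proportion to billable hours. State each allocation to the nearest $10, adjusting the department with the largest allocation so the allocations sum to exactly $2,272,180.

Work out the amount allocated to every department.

Inspection: $294,900 | Receiving: $553,960 | Logistics: $453,670 | Assembly: $531,740 | Packaging: $437,910

Equal tier: $795,250 ÷ 5 = $159,050 apiece.
Remainder $1,476,930 by billable hours (total 6,186): Inspection 135,850.82 → $135,850; Receiving 394,898.52 → $394,900; Logistics 294,621.99 → $294,620; Assembly 372,694.43 → $372,690; Packaging 278,864.25 → $278,860.
Rounding difference +$10 on remainder applied to Receiving.
Totals: Inspection $159,050 + $135,850 = $294,900; Receiving $159,050 + $394,910 = $553,960; Logistics $159,050 + $294,620 = $453,670; Assembly $159,050 + $372,690 = $531,740; Packaging $159,050 + $278,860 = $437,910.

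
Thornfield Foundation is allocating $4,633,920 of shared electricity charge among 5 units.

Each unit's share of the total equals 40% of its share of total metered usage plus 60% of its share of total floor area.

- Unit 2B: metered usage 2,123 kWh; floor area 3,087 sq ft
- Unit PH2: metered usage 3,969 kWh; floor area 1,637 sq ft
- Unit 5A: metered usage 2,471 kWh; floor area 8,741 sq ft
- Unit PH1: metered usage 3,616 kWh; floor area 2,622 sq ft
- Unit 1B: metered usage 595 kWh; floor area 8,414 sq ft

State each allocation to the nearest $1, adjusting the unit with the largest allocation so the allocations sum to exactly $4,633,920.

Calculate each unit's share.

Unit 2B: $658,367 | Unit PH2: $761,686 | Unit 5A: $1,350,475 | Unit PH1: $822,241 | Unit 1B: $1,041,151

Totals — metered usage 12,774, floor area 24,501.
Combined weights (40% metered usage + 60% floor area): Unit 2B 0.1421; Unit PH2 0.1644; Unit 5A 0.2914; Unit PH1 0.1774; Unit 1B 0.2247.
Raw shares: Unit 2B 658,367.43; Unit PH2 761,686.05; Unit 5A 1,350,474.84; Unit PH1 822,241.02; Unit 1B 1,041,150.67.
Rounded to nearest $1: Unit 2B $658,367; Unit PH2 $761,686; Unit 5A $1,350,475; Unit PH1 $822,241; Unit 1B $1,041,151. Sum = $4,633,920.
No rounding difference to absorb.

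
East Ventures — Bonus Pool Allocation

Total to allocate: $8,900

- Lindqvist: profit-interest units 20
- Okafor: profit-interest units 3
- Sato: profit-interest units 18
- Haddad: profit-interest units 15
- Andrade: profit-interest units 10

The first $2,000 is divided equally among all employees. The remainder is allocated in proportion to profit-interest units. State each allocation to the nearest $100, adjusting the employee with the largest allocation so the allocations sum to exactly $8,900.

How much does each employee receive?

$2,000 shared equally gives $400 per employee.
Remainder $6,900 by profit-interest units (total 66): Lindqvist 2,090.91 → $2,100; Okafor 313.64 → $300; Sato 1,881.82 → $1,900; Haddad 1,568.18 → $1,600; Andrade 1,045.45 → $1,000.
Totals: Lindqvist $400 + $2,100 = $2,500; Okafor $400 + $300 = $700; Sato $400 + $1,900 = $2,300; Haddad $400 + $1,600 = $2,000; Andrade $400 + $1,000 = $1,400.

Lindqvist: $2,500 · Okafor: $700 · Sato: $2,300 · Haddad: $2,000 · Andrade: $1,400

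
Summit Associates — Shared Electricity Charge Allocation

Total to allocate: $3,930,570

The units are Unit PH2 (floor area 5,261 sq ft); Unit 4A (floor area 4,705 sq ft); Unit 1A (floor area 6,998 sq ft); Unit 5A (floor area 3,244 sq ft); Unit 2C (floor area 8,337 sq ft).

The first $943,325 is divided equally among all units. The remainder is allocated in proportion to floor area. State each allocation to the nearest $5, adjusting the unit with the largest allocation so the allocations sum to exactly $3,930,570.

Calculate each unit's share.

Unit PH2: $739,230 · Unit 4A: $681,045 · Unit 1A: $921,010 · Unit 5A: $528,150 · Unit 2C: $1,061,135

Equal tier: $943,325 ÷ 5 = $188,665 apiece.
Remainder $2,987,245 by floor area (total 28,545): Unit PH2 550,565.63 → $550,565; Unit 4A 492,380.02 → $492,380; Unit 1A 732,343.34 → $732,345; Unit 5A 339,485.82 → $339,485; Unit 2C 872,470.19 → $872,470.
Totals: Unit PH2 $188,665 + $550,565 = $739,230; Unit 4A $188,665 + $492,380 = $681,045; Unit 1A $188,665 + $732,345 = $921,010; Unit 5A $188,665 + $339,485 = $528,150; Unit 2C $188,665 + $872,470 = $1,061,135.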